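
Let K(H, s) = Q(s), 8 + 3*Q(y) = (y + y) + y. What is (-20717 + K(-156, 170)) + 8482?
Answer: -36203/3 ≈ -12068.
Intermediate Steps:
Q(y) = -8/3 + y (Q(y) = -8/3 + ((y + y) + y)/3 = -8/3 + (2*y + y)/3 = -8/3 + (3*y)/3 = -8/3 + y)
K(H, s) = -8/3 + s
(-20717 + K(-156, 170)) + 8482 = (-20717 + (-8/3 + 170)) + 8482 = (-20717 + 502/3) + 8482 = -61649/3 + 8482 = -36203/3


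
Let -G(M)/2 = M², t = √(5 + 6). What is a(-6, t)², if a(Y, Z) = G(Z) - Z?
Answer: (22 + √11)² ≈ 640.93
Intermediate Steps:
t = √11 ≈ 3.3166
G(M) = -2*M²
a(Y, Z) = -Z - 2*Z² (a(Y, Z) = -2*Z² - Z = -Z - 2*Z²)
a(-6, t)² = (√11*(-1 - 2*√11))² = 11*(-1 - 2*√11)²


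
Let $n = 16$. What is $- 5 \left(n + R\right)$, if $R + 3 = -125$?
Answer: $560$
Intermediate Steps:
$R = -128$ ($R = -3 - 125 = -128$)
$- 5 \left(n + R\right) = - 5 \left(16 - 128\right) = \left(-5\right) \left(-112\right) = 560$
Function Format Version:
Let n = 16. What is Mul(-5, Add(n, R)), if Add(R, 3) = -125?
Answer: 560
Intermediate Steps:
R = -128 (R = Add(-3, -125) = -128)
Mul(-5, Add(n, R)) = Mul(-5, Add(16, -128)) = Mul(-5, -112) = 560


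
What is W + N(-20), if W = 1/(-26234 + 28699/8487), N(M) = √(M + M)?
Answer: -8487/222619259 + 2*I*√10 ≈ -3.8123e-5 + 6.3246*I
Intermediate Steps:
N(M) = √2*√M (N(M) = √(2*M) = √2*√M)
W = -8487/222619259 (W = 1/(-26234 + 28699*(1/8487)) = 1/(-26234 + 28699/8487) = 1/(-222619259/8487) = -8487/222619259 ≈ -3.8123e-5)
W + N(-20) = -8487/222619259 + √2*√(-20) = -8487/222619259 + √2*(2*I*√5) = -8487/222619259 + 2*I*√10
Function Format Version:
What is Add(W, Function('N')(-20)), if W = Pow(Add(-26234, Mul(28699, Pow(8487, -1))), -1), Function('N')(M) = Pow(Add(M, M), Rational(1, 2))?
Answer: Add(Rational(-8487, 222619259), Mul(2, I, Pow(10, Rational(1, 2)))) ≈ Add(-3.8123e-5, Mul(6.3246, I))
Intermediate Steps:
Function('N')(M) = Mul(Pow(2, Rational(1, 2)), Pow(M, Rational(1, 2))) (Function('N')(M) = Pow(Mul(2, M), Rational(1, 2)) = Mul(Pow(2, Rational(1, 2)), Pow(M, Rational(1, 2))))
W = Rational(-8487, 222619259) (W = Pow(Add(-26234, Mul(28699, Rational(1, 8487))), -1) = Pow(Add(-26234, Rational(28699, 8487)), -1) = Pow(Rational(-222619259, 8487), -1) = Rational(-8487, 222619259) ≈ -3.8123e-5)
Add(W, Function('N')(-20)) = Add(Rational(-8487, 222619259), Mul(Pow(2, Rational(1, 2)), Pow(-20, Rational(1, 2)))) = Add(Rational(-8487, 222619259), Mul(Pow(2, Rational(1, 2)), Mul(2, I, Pow(5, Rational(1, 2))))) = Add(Rational(-8487, 222619259), Mul(2, I, Pow(10, Rational(1, 2))))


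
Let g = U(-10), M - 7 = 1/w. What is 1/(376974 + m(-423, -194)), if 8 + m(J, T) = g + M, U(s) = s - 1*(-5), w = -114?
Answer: 114/42974351 ≈ 2.6527e-6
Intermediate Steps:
U(s) = 5 + s (U(s) = s + 5 = 5 + s)
M = 797/114 (M = 7 + 1/(-114) = 7 - 1/114 = 797/114 ≈ 6.9912)
g = -5 (g = 5 - 10 = -5)
m(J, T) = -685/114 (m(J, T) = -8 + (-5 + 797/114) = -8 + 227/114 = -685/114)
1/(376974 + m(-423, -194)) = 1/(376974 - 685/114) = 1/(42974351/114) = 114/42974351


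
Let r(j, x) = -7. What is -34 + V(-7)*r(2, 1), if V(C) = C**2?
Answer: -377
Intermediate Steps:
-34 + V(-7)*r(2, 1) = -34 + (-7)**2*(-7) = -34 + 49*(-7) = -34 - 343 = -377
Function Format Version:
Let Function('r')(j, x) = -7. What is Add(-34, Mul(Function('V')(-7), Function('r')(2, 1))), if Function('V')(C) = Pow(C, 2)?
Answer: -377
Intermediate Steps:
Add(-34, Mul(Function('V')(-7), Function('r')(2, 1))) = Add(-34, Mul(Pow(-7, 2), -7)) = Add(-34, Mul(49, -7)) = Add(-34, -343) = -377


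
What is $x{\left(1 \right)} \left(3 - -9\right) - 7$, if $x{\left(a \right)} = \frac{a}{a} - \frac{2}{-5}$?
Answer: $\frac{49}{5} \approx 9.8$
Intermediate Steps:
$x{\left(a \right)} = \frac{7}{5}$ ($x{\left(a \right)} = 1 - - \frac{2}{5} = 1 + \frac{2}{5} = \frac{7}{5}$)
$x{\left(1 \right)} \left(3 - -9\right) - 7 = \frac{7 \left(3 - -9\right)}{5} - 7 = \frac{7 \left(3 + 9\right)}{5} - 7 = \frac{7}{5} \cdot 12 - 7 = \frac{84}{5} - 7 = \frac{49}{5}$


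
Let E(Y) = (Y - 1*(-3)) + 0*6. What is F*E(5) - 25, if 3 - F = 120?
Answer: -961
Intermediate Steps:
E(Y) = 3 + Y (E(Y) = (Y + 3) + 0 = (3 + Y) + 0 = 3 + Y)
F = -117 (F = 3 - 1*120 = 3 - 120 = -117)
F*E(5) - 25 = -117*(3 + 5) - 25 = -117*8 - 25 = -936 - 25 = -961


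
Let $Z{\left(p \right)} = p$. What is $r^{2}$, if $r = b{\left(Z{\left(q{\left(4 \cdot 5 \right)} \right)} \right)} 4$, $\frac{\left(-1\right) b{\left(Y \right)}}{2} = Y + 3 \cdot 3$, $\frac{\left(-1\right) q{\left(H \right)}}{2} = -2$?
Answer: $10816$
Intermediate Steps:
$q{\left(H \right)} = 4$ ($q{\left(H \right)} = \left(-2\right) \left(-2\right) = 4$)
$b{\left(Y \right)} = -18 - 2 Y$ ($b{\left(Y \right)} = - 2 \left(Y + 3 \cdot 3\right) = - 2 \left(Y + 9\right) = - 2 \left(9 + Y\right) = -18 - 2 Y$)
$r = -104$ ($r = \left(-18 - 8\right) 4 = \left(-26\right) 4 = -104$)
$r^{2} = \left(-104\right)^{2} = 10816$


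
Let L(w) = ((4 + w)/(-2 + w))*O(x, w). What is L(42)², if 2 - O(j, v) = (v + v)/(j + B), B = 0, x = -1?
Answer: 978121/100 ≈ 9781.2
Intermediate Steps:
O(j, v) = 2 - 2*v/j (O(j, v) = 2 - (v + v)/(j + 0) = 2 - 2*v/j)
L(w) = (2 + 2*w)*(4 + w)/(-2 + w) (L(w) = ((4 + w)/(-2 + w))*(2 - 2*w/(-1)) = ((4 + w)/(-2 + w))*(2 - 2*w*(-1)) = ((4 + w)/(-2 + w))*(2 + 2*w) = (2 + 2*w)*(4 + w)/(-2 + w))
L(42)² = (2*(1 + 42)*(4 + 42)/(-2 + 42))² = (2*43*46/40)² = (2*(1/40)*43*46)² = (989/10)² = 978121/100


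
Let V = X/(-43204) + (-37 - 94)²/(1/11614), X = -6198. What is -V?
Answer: -4305448265207/21602 ≈ -1.9931e+8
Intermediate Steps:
V = 4305448265207/21602 (V = -6198/(-43204) + (-37 - 94)²/(1/11614) = -6198*(-1/43204) + (-131)²/(1/11614) = 3099/21602 + 17161*11614 = 3099/21602 + 199307854 = 4305448265207/21602 ≈ 1.9931e+8)
-V = -1*4305448265207/21602 = -4305448265207/21602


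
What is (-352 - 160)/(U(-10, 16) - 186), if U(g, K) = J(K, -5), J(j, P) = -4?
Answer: 256/95 ≈ 2.6947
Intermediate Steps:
U(g, K) = -4
(-352 - 160)/(U(-10, 16) - 186) = (-352 - 160)/(-4 - 186) = -512/(-190) = -512*(-1/190) = 256/95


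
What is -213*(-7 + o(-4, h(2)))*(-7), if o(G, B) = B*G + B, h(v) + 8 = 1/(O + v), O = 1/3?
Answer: 23430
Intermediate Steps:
O = ⅓ ≈ 0.33333
h(v) = -8 + 1/(⅓ + v)
o(G, B) = B + B*G
-213*(-7 + o(-4, h(2)))*(-7) = -213*(-7 + ((-5 - 24*2)/(1 + 3*2))*(1 - 4))*(-7) = -213*(-7 + ((-5 - 48)/(1 + 6))*(-3))*(-7) = -213*(-7 + (-53/7)*(-3))*(-7) = -213*(-7 + ((⅐)*(-53))*(-3))*(-7) = -213*(-7 - 53/7*(-3))*(-7) = -213*(-7 + 159/7)*(-7) = -23430*(-7)/7 = -213*(-110) = 23430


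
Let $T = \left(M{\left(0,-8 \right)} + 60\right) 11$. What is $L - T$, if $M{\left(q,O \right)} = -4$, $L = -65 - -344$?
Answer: $-337$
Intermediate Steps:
$L = 279$ ($L = -65 + 344 = 279$)
$T = 616$ ($T = \left(-4 + 60\right) 11 = 56 \cdot 11 = 616$)
$L - T = 279 - 616 = -337$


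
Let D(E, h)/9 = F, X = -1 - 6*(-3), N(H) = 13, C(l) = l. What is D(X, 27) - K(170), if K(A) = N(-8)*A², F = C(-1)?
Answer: -375709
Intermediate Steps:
X = 17 (X = -1 + 18 = 17)
F = -1
D(E, h) = -9 (D(E, h) = 9*(-1) = -9)
K(A) = 13*A²
D(X, 27) - K(170) = -9 - 13*170² = -9 - 13*28900 = -9 - 1*375700 = -9 - 375700 = -375709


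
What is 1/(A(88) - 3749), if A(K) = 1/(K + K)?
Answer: -176/659823 ≈ -0.00026674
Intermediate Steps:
A(K) = 1/(2*K)
1/(A(88) - 3749) = 1/((½)/88 - 3749) = 1/((½)*(1/88) - 3749) = 1/(1/176 - 3749) = 1/(-659823/176) = -176/659823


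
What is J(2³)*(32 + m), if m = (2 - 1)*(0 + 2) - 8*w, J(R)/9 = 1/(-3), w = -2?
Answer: -150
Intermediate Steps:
J(R) = -3 (J(R) = 9/(-3) = 9*(-⅓) = -3)
m = 18 (m = (2 - 1)*(0 + 2) - 8*(-2) = 1*2 + 16 = 2 + 16 = 18)
J(2³)*(32 + m) = -3*(32 + 18) = -3*50 = -150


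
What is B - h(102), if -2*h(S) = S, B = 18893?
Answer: 18944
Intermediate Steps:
h(S) = -S/2
B - h(102) = 18893 - (-1)*102/2 = 18893 - 1*(-51) = 18893 + 51 = 18944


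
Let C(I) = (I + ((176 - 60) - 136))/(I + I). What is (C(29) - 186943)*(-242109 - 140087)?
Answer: 2072015418130/29 ≈ 7.1449e+10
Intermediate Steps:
C(I) = (-20 + I)/(2*I) (C(I) = (I + (116 - 136))/((2*I)) = (I - 20)*(1/(2*I)) = (-20 + I)*(1/(2*I)) = (-20 + I)/(2*I))
(C(29) - 186943)*(-242109 - 140087) = ((½)*(-20 + 29)/29 - 186943)*(-242109 - 140087) = ((½)*(1/29)*9 - 186943)*(-382196) = (9/58 - 186943)*(-382196) = -10842685/58*(-382196) = 2072015418130/29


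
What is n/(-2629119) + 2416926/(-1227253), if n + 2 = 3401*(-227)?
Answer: -1802303720619/1075531393369 ≈ -1.6757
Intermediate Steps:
n = -772029 (n = -2 + 3401*(-227) = -2 - 772027 = -772029)
n/(-2629119) + 2416926/(-1227253) = -772029/(-2629119) + 2416926/(-1227253) = -772029*(-1/2629119) + 2416926*(-1/1227253) = 257343/876373 - 2416926/1227253 = -1802303720619/1075531393369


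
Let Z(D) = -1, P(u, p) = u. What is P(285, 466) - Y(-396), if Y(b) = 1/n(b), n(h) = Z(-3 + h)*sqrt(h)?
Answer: 285 - I*sqrt(11)/66 ≈ 285.0 - 0.050252*I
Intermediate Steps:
n(h) = -sqrt(h)
Y(b) = -1/sqrt(b) (Y(b) = 1/(-sqrt(b)) = -1/sqrt(b))
P(285, 466) - Y(-396) = 285 - (-1)/sqrt(-396) = 285 - (-1)*(-I*sqrt(11)/66) = 285 - I*sqrt(11)/66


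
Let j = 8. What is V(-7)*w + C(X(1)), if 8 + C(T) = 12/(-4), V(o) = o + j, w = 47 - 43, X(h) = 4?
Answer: -7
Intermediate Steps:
w = 4
V(o) = 8 + o (V(o) = o + 8 = 8 + o)
C(T) = -11 (C(T) = -8 + 12/(-4) = -8 + 12*(-1/4) = -8 - 3 = -11)
V(-7)*w + C(X(1)) = (8 - 7)*4 - 11 = 1*4 - 11 = 4 - 11 = -7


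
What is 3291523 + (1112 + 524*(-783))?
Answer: 2882343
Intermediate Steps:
3291523 + (1112 + 524*(-783)) = 3291523 + (1112 - 410292) = 3291523 - 409180 = 2882343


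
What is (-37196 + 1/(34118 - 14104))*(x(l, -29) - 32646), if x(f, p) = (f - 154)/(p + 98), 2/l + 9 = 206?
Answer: 55062238702034767/45341717 ≈ 1.2144e+9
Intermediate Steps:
l = 2/197 (l = 2/(-9 + 206) = 2/197 ≈ 0.010152)
x(f, p) = (-154 + f)/(98 + p)
(-37196 + 1/(34118 - 14104))*(x(l, -29) - 32646) = (-37196 + 1/(34118 - 14104))*((-154 + 2/197)/(98 - 29) - 32646) = (-37196 + 1/20014)*(-30336/197/69 - 32646) = (-37196 + 1/20014)*((1/69)*(-30336/197) - 32646) = -744440743*(-10112/4531 - 32646)/20014 = -744440743/20014*(-147929138/4531) = 55062238702034767/45341717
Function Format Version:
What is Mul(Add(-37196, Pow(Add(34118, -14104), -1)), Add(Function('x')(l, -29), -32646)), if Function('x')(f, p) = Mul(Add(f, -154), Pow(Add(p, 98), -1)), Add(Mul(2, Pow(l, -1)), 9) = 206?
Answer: Rational(55062238702034767, 45341717) ≈ 1.2144e+9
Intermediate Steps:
l = Rational(2, 197) (l = Mul(2, Pow(Add(-9, 206), -1)) = Mul(2, Pow(197, -1)) = Mul(2, Rational(1, 197)) = Rational(2, 197) ≈ 0.010152)
Function('x')(f, p) = Mul(Pow(Add(98, p), -1), Add(-154, f)) (Function('x')(f, p) = Mul(Add(-154, f), Pow(Add(98, p), -1)) = Mul(Pow(Add(98, p), -1), Add(-154, f)))
Mul(Add(-37196, Pow(Add(34118, -14104), -1)), Add(Function('x')(l, -29), -32646)) = Mul(Add(-37196, Pow(Add(34118, -14104), -1)), Add(Mul(Pow(Add(98, -29), -1), Add(-154, Rational(2, 197))), -32646)) = Mul(Add(-37196, Pow(20014, -1)), Add(Mul(Pow(69, -1), Rational(-30336, 197)), -32646)) = Mul(Add(-37196, Rational(1, 20014)), Add(Mul(Rational(1, 69), Rational(-30336, 197)), -32646)) = Mul(Rational(-744440743, 20014), Add(Rational(-10112, 4531), -32646)) = Mul(Rational(-744440743, 20014), Rational(-147929138, 4531)) = Rational(55062238702034767, 45341717)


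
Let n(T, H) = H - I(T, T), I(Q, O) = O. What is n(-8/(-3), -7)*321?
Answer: -3103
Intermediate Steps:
n(T, H) = H - T
n(-8/(-3), -7)*321 = (-7 - (-8)/(-3))*321 = (-7 - (-8)*(-1)/3)*321 = (-7 - 1*8/3)*321 = (-7 - 8/3)*321 = -29/3*321 = -3103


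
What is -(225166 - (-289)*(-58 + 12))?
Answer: -211872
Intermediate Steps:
-(225166 - (-289)*(-58 + 12)) = -(225166 - (-289)*(-46)) = -(225166 - 1*13294) = -(225166 - 13294) = -1*211872 = -211872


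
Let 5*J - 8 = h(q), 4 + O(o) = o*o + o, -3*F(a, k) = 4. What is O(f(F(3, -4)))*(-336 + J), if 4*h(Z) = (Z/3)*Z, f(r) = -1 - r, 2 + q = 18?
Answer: 158464/135 ≈ 1173.8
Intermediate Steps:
q = 16 (q = -2 + 18 = 16)
F(a, k) = -4/3 (F(a, k) = -⅓*4 = -4/3)
h(Z) = Z²/12 (h(Z) = ((Z/3)*Z)/4 = (Z²/3)/4 = Z²/12)
O(o) = -4 + o + o² (O(o) = -4 + (o*o + o) = -4 + (o² + o) = -4 + (o + o²) = -4 + o + o²)
J = 88/15 (J = 8/5 + ((1/12)*16²)/5 = 8/5 + ((1/12)*256)/5 = 8/5 + (⅕)*(64/3) = 8/5 + 64/15 = 88/15 ≈ 5.8667)
O(f(F(3, -4)))*(-336 + J) = (-4 + (-1 - 1*(-4/3)) + (-1 - 1*(-4/3))²)*(-336 + 88/15) = (-4 + (-1 + 4/3) + (-1 + 4/3)²)*(-4952/15) = (-4 + ⅓ + (⅓)²)*(-4952/15) = (-4 + ⅓ + ⅑)*(-4952/15) = -32/9*(-4952/15) = 158464/135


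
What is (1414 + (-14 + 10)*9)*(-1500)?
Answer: -2067000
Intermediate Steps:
(1414 + (-14 + 10)*9)*(-1500) = (1414 - 4*9)*(-1500) = (1414 - 36)*(-1500) = 1378*(-1500) = -2067000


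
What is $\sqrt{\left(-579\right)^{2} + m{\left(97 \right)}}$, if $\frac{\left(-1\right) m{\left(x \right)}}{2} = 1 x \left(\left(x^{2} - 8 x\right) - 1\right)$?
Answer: $i \sqrt{1339367} \approx 1157.3 i$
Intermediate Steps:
$m{\left(x \right)} = - 2 x \left(-1 + x^{2} - 8 x\right)$ ($m{\left(x \right)} = - 2 \cdot 1 x \left(\left(x^{2} - 8 x\right) - 1\right) = - 2 x \left(-1 + x^{2} - 8 x\right)$)
$\sqrt{\left(-579\right)^{2} + m{\left(97 \right)}} = \sqrt{\left(-579\right)^{2} + 2 \cdot 97 \left(1 - 97^{2} + 8 \cdot 97\right)} = \sqrt{335241 + 2 \cdot 97 \left(1 - 9409 + 776\right)} = \sqrt{335241 + 2 \cdot 97 \left(-8632\right)} = \sqrt{335241 - 1674608} = \sqrt{-1339367} = i \sqrt{1339367}$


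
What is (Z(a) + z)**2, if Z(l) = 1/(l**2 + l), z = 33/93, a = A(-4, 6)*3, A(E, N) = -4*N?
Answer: 3165525169/25113374784 ≈ 0.12605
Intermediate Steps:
a = -72 (a = -4*6*3 = -24*3 = -72)
z = 11/31 (z = 33*(1/93) = 11/31 ≈ 0.35484)
Z(l) = 1/(l + l**2)
(Z(a) + z)**2 = (1/((-72)*(1 - 72)) + 11/31)**2 = (-1/72/(-71) + 11/31)**2 = (-1/72*(-1/71) + 11/31)**2 = (1/5112 + 11/31)**2 = (56263/158472)**2 = 3165525169/25113374784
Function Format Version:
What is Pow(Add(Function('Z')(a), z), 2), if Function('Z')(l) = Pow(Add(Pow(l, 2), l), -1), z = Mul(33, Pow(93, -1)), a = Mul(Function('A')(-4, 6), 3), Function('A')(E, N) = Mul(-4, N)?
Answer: Rational(3165525169, 25113374784) ≈ 0.12605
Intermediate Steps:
a = -72 (a = Mul(Mul(-4, 6), 3) = Mul(-24, 3) = -72)
z = Rational(11, 31) (z = Mul(33, Rational(1, 93)) = Rational(11, 31) ≈ 0.35484)
Function('Z')(l) = Pow(Add(l, Pow(l, 2)), -1)
Pow(Add(Function('Z')(a), z), 2) = Pow(Add(Mul(Pow(-72, -1), Pow(Add(1, -72), -1)), Rational(11, 31)), 2) = Pow(Add(Mul(Rational(-1, 72), Pow(-71, -1)), Rational(11, 31)), 2) = Pow(Add(Mul(Rational(-1, 72), Rational(-1, 71)), Rational(11, 31)), 2) = Pow(Add(Rational(1, 5112), Rational(11, 31)), 2) = Pow(Rational(56263, 158472), 2) = Rational(3165525169, 25113374784)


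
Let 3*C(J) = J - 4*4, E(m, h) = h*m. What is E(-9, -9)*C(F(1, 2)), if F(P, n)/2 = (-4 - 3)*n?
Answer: -1188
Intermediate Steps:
F(P, n) = -14*n (F(P, n) = 2*((-4 - 3)*n) = 2*(-7*n) = -14*n)
C(J) = -16/3 + J/3 (C(J) = (J - 4*4)/3 = (J - 16)/3 = (-16 + J)/3 = -16/3 + J/3)
E(-9, -9)*C(F(1, 2)) = (-9*(-9))*(-16/3 + (-14*2)/3) = 81*(-16/3 + (⅓)*(-28)) = 81*(-16/3 - 28/3) = 81*(-44/3) = -1188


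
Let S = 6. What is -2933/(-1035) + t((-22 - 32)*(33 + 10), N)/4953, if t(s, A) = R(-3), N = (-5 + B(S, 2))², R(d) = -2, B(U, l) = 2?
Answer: 4841693/1708785 ≈ 2.8334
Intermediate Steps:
N = 9 (N = (-5 + 2)² = (-3)² = 9)
t(s, A) = -2
-2933/(-1035) + t((-22 - 32)*(33 + 10), N)/4953 = -2933/(-1035) - 2/4953 = -2933*(-1/1035) - 2*1/4953 = 2933/1035 - 2/4953 = 4841693/1708785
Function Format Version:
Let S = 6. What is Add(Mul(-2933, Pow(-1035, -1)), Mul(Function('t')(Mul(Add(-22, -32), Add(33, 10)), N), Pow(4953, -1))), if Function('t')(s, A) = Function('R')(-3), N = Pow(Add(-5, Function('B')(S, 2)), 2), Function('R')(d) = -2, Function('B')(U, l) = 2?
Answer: Rational(4841693, 1708785) ≈ 2.8334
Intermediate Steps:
N = 9 (N = Pow(Add(-5, 2), 2) = Pow(-3, 2) = 9)
Function('t')(s, A) = -2
Add(Mul(-2933, Pow(-1035, -1)), Mul(Function('t')(Mul(Add(-22, -32), Add(33, 10)), N), Pow(4953, -1))) = Add(Mul(-2933, Pow(-1035, -1)), Mul(-2, Pow(4953, -1))) = Add(Mul(-2933, Rational(-1, 1035)), Mul(-2, Rational(1, 4953))) = Add(Rational(2933, 1035), Rational(-2, 4953)) = Rational(4841693, 1708785)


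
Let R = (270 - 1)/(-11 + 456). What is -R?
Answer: -269/445 ≈ -0.60449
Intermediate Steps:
R = 269/445 ≈ 0.60449
-R = -1*269/445 = -269/445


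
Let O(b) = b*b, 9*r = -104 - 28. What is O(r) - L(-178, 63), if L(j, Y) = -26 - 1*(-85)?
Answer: 1405/9 ≈ 156.11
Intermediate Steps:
r = -44/3 (r = (-104 - 28)/9 = (⅑)*(-132) = -44/3 ≈ -14.667)
O(b) = b²
L(j, Y) = 59 (L(j, Y) = -26 + 85 = 59)
O(r) - L(-178, 63) = (-44/3)² - 1*59 = 1936/9 - 59 = 1405/9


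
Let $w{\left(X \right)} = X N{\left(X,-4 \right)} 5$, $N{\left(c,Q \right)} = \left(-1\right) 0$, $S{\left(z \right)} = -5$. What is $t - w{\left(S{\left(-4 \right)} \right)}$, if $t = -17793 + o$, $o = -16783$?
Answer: $-34576$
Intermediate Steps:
$t = -34576$ ($t = -17793 - 16783 = -34576$)
$N{\left(c,Q \right)} = 0$
$w{\left(X \right)} = 0$ ($w{\left(X \right)} = X 0 \cdot 5 = 0 \cdot 5 = 0$)
$t - w{\left(S{\left(-4 \right)} \right)} = -34576 - 0 = -34576 + 0 = -34576$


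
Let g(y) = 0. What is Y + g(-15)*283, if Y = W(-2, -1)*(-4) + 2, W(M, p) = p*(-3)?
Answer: -10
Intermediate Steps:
W(M, p) = -3*p
Y = -10 (Y = -3*(-1)*(-4) + 2 = 3*(-4) + 2 = -12 + 2 = -10)
Y + g(-15)*283 = -10 + 0*283 = -10 + 0 = -10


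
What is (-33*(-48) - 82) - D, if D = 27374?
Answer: -25872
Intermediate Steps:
(-33*(-48) - 82) - D = (-33*(-48) - 82) - 1*27374 = (1584 - 82) - 27374 = 1502 - 27374 = -25872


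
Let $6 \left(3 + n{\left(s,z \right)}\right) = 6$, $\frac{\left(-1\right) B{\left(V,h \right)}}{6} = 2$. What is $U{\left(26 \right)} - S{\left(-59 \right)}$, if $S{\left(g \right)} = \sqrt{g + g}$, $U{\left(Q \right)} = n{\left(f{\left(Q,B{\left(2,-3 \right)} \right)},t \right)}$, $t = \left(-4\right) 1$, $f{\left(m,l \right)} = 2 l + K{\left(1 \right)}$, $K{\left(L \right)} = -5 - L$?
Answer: $-2 - i \sqrt{118} \approx -2.0 - 10.863 i$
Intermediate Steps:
$B{\left(V,h \right)} = -12$ ($B{\left(V,h \right)} = \left(-6\right) 2 = -12$)
$f{\left(m,l \right)} = -6 + 2 l$ ($f{\left(m,l \right)} = 2 l - 6 = -6 + 2 l$)
$t = -4$
$n{\left(s,z \right)} = -2$ ($n{\left(s,z \right)} = -3 + \frac{1}{6} \cdot 6 = -3 + 1 = -2$)
$U{\left(Q \right)} = -2$
$S{\left(g \right)} = \sqrt{2} \sqrt{g}$ ($S{\left(g \right)} = \sqrt{2 g} = \sqrt{2} \sqrt{g}$)
$U{\left(26 \right)} - S{\left(-59 \right)} = -2 - \sqrt{2} \sqrt{-59} = -2 - \sqrt{2} i \sqrt{59} = -2 - i \sqrt{118}$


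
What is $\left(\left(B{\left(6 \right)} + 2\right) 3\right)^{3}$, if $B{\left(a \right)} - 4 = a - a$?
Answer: $5832$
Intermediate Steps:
$B{\left(a \right)} = 4$ ($B{\left(a \right)} = 4 + \left(a - a\right) = 4 + 0 = 4$)
$\left(\left(B{\left(6 \right)} + 2\right) 3\right)^{3} = \left(\left(4 + 2\right) 3\right)^{3} = \left(6 \cdot 3\right)^{3} = 18^{3} = 5832$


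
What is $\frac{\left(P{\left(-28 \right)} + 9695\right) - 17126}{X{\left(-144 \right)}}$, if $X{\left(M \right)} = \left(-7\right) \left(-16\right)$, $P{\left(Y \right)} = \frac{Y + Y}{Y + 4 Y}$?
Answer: $- \frac{37153}{560} \approx -66.345$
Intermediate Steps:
$P{\left(Y \right)} = \frac{2}{5}$ ($P{\left(Y \right)} = \frac{2 Y}{5 Y} = 2 Y \frac{1}{5 Y} = \frac{2}{5}$)
$X{\left(M \right)} = 112$
$\frac{\left(P{\left(-28 \right)} + 9695\right) - 17126}{X{\left(-144 \right)}} = \frac{\left(\frac{2}{5} + 9695\right) - 17126}{112} = \left(\frac{48477}{5} - 17126\right) \frac{1}{112} = \left(- \frac{37153}{5}\right) \frac{1}{112} = - \frac{37153}{560}$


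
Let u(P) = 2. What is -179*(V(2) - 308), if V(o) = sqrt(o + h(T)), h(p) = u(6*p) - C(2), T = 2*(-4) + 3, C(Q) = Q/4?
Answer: 55132 - 179*sqrt(14)/2 ≈ 54797.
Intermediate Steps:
C(Q) = Q/4 (C(Q) = Q*(1/4) = Q/4)
T = -5 (T = -8 + 3 = -5)
h(p) = 3/2 (h(p) = 2 - 2/4 = 2 - 1*1/2 = 2 - 1/2 = 3/2)
V(o) = sqrt(3/2 + o) (V(o) = sqrt(o + 3/2) = sqrt(3/2 + o))
-179*(V(2) - 308) = -179*(sqrt(6 + 4*2)/2 - 308) = -179*(sqrt(6 + 8)/2 - 308) = -179*(sqrt(14)/2 - 308) = -179*(-308 + sqrt(14)/2) = 55132 - 179*sqrt(14)/2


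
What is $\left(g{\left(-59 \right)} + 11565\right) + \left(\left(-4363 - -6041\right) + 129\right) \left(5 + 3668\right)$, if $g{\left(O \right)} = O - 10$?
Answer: $6648607$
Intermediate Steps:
$g{\left(O \right)} = -10 + O$ ($g{\left(O \right)} = O - 10 = -10 + O$)
$\left(g{\left(-59 \right)} + 11565\right) + \left(\left(-4363 - -6041\right) + 129\right) \left(5 + 3668\right) = \left(\left(-10 - 59\right) + 11565\right) + \left(\left(-4363 - -6041\right) + 129\right) \left(5 + 3668\right) = \left(-69 + 11565\right) + \left(\left(-4363 + 6041\right) + 129\right) 3673 = 11496 + \left(1678 + 129\right) 3673 = 11496 + 1807 \cdot 3673 = 11496 + 6637111 = 6648607$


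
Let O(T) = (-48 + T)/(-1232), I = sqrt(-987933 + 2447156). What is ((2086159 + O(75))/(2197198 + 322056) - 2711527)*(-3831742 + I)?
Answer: 16123626488096967613845/1551860464 - 8415820526589195*sqrt(1459223)/3103720928 ≈ 1.0387e+13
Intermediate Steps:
I = sqrt(1459223) ≈ 1208.0
O(T) = 3/77 - T/1232 (O(T) = (-48 + T)*(-1/1232) = 3/77 - T/1232)
((2086159 + O(75))/(2197198 + 322056) - 2711527)*(-3831742 + I) = ((2086159 + (3/77 - 1/1232*75))/(2197198 + 322056) - 2711527)*(-3831742 + sqrt(1459223)) = ((2086159 + (3/77 - 75/1232))/2519254 - 2711527)*(-3831742 + sqrt(1459223)) = ((2086159 - 27/1232)*(1/2519254) - 2711527)*(-3831742 + sqrt(1459223)) = ((2570147861/1232)*(1/2519254) - 2711527)*(-3831742 + sqrt(1459223)) = (2570147861/3103720928 - 2711527)*(-3831742 + sqrt(1459223)) = -8415820526589195*(-3831742 + sqrt(1459223))/3103720928 = 16123626488096967613845/1551860464 - 8415820526589195*sqrt(1459223)/3103720928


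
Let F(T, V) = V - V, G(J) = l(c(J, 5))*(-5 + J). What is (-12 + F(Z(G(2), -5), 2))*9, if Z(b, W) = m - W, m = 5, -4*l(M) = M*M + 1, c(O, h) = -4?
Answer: -108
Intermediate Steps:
l(M) = -¼ - M²/4 (l(M) = -(M*M + 1)/4 = -(M² + 1)/4 = -(1 + M²)/4 = -¼ - M²/4)
G(J) = 85/4 - 17*J/4 (G(J) = (-¼ - ¼*(-4)²)*(-5 + J) = (-¼ - ¼*16)*(-5 + J) = (-¼ - 4)*(-5 + J) = -17*(-5 + J)/4 = 85/4 - 17*J/4)
Z(b, W) = 5 - W
F(T, V) = 0
(-12 + F(Z(G(2), -5), 2))*9 = (-12 + 0)*9 = -12*9 = -108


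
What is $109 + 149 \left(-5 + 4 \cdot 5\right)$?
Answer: $2344$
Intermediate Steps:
$109 + 149 \left(-5 + 4 \cdot 5\right) = 109 + 149 \left(-5 + 20\right) = 109 + 149 \cdot 15 = 109 + 2235 = 2344$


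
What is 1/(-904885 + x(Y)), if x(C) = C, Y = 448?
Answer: -1/904437 ≈ -1.1057e-6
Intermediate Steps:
1/(-904885 + x(Y)) = 1/(-904885 + 448) = 1/(-904437) = -1/904437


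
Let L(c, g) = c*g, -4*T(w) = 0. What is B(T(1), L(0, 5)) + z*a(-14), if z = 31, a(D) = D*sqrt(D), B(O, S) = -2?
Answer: -2 - 434*I*sqrt(14) ≈ -2.0 - 1623.9*I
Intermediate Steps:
T(w) = 0 (T(w) = -1/4*0 = 0)
a(D) = D**(3/2)
B(T(1), L(0, 5)) + z*a(-14) = -2 + 31*(-14)**(3/2) = -2 + 31*(-14*I*sqrt(14)) = -2 - 434*I*sqrt(14)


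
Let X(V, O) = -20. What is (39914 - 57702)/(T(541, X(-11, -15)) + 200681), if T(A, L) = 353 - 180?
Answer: -8894/100427 ≈ -0.088562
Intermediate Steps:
T(A, L) = 173
(39914 - 57702)/(T(541, X(-11, -15)) + 200681) = (39914 - 57702)/(173 + 200681) = -17788/200854 = -17788*1/200854 = -8894/100427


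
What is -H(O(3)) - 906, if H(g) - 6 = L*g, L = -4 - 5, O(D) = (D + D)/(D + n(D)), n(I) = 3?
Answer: -903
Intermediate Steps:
O(D) = 2*D/(3 + D) (O(D) = (D + D)/(D + 3) = (2*D)/(3 + D) = 2*D/(3 + D))
L = -9
H(g) = 6 - 9*g
-H(O(3)) - 906 = -(6 - 18*3/(3 + 3)) - 906 = -(6 - 18*3/6) - 906 = -(6 - 9*1) - 906 = -(6 - 9) - 906 = -1*(-3) - 906 = 3 - 906 = -903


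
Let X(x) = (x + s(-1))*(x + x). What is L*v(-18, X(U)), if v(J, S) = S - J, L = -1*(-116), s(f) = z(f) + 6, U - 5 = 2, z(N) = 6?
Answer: 32944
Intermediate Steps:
U = 7 (U = 5 + 2 = 7)
s(f) = 12 (s(f) = 6 + 6 = 12)
L = 116
X(x) = 2*x*(12 + x) (X(x) = (x + 12)*(x + x) = (12 + x)*(2*x) = 2*x*(12 + x))
L*v(-18, X(U)) = 116*(2*7*(12 + 7) - 1*(-18)) = 116*(2*7*19 + 18) = 116*(266 + 18) = 116*284 = 32944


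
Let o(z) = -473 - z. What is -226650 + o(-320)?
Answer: -226803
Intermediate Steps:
-226650 + o(-320) = -226650 + (-473 - 1*(-320)) = -226650 + (-473 + 320) = -226650 - 153 = -226803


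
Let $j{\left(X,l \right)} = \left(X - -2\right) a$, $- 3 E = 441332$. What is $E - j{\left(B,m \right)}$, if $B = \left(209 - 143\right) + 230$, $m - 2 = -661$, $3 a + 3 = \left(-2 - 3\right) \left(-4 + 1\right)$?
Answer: $- \frac{444908}{3} \approx -1.483 \cdot 10^{5}$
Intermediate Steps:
$a = 4$ ($a = -1 + \frac{\left(-2 - 3\right) \left(-4 + 1\right)}{3} = -1 + \frac{\left(-5\right) \left(-3\right)}{3} = -1 + \frac{1}{3} \cdot 15 = -1 + 5 = 4$)
$E = - \frac{441332}{3}$ ($E = \left(- \frac{1}{3}\right) 441332 = - \frac{441332}{3} \approx -1.4711 \cdot 10^{5}$)
$m = -659$ ($m = 2 - 661 = -659$)
$B = 296$ ($B = 66 + 230 = 296$)
$j{\left(X,l \right)} = 8 + 4 X$ ($j{\left(X,l \right)} = \left(X - -2\right) 4 = \left(X + 2\right) 4 = \left(2 + X\right) 4 = 8 + 4 X$)
$E - j{\left(B,m \right)} = - \frac{441332}{3} - \left(8 + 4 \cdot 296\right) = - \frac{441332}{3} - \left(8 + 1184\right) = - \frac{441332}{3} - 1192 = - \frac{444908}{3}$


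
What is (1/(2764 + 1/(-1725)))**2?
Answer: 2975625/22732860874201 ≈ 1.3090e-7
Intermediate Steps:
(1/(2764 + 1/(-1725)))**2 = (1/(2764 - 1/1725))**2 = (1/(4767899/1725))**2 = (1725/4767899)**2 = 2975625/22732860874201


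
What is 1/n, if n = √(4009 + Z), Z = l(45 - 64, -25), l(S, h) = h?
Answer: √249/996 ≈ 0.015843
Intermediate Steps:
Z = -25
n = 4*√249 (n = √(4009 - 25) = √3984 = 4*√249 ≈ 63.119)
1/n = 1/(4*√249) = √249/996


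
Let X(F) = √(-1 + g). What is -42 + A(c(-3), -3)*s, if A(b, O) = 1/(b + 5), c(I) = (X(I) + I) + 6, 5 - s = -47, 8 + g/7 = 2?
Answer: 2*(-21*√43 + 142*I)/(√43 - 8*I) ≈ -38.112 - 3.1868*I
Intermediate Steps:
g = -42 (g = -56 + 7*2 = -56 + 14 = -42)
s = 52 (s = 5 - 1*(-47) = 5 + 47 = 52)
X(F) = I*√43 (X(F) = √(-1 - 42) = √(-43) = I*√43)
c(I) = 6 + I + I*√43 (c(I) = (I*√43 + I) + 6 = (I + I*√43) + 6 = 6 + I + I*√43)
A(b, O) = 1/(5 + b)
-42 + A(c(-3), -3)*s = -42 + 52/(5 + (6 - 3 + I*√43)) = -42 + 52/(5 + (3 + I*√43)) = -42 + 52/(8 + I*√43)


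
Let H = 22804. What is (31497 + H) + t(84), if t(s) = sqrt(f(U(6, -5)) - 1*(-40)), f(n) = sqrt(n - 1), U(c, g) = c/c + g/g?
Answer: 54301 + sqrt(41) ≈ 54307.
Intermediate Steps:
U(c, g) = 2 (U(c, g) = 1 + 1 = 2)
f(n) = sqrt(-1 + n)
t(s) = sqrt(41) (t(s) = sqrt(sqrt(-1 + 2) - 1*(-40)) = sqrt(sqrt(1) + 40) = sqrt(1 + 40) = sqrt(41))
(31497 + H) + t(84) = (31497 + 22804) + sqrt(41) = 54301 + sqrt(41)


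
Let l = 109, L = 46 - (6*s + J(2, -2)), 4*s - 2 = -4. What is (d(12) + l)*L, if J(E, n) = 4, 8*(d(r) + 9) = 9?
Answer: 36405/8 ≈ 4550.6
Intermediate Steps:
s = -½ (s = ½ + (¼)*(-4) = ½ - 1 = -½ ≈ -0.50000)
d(r) = -63/8 (d(r) = -9 + (⅛)*9 = -9 + 9/8 = -63/8)
L = 45 (L = 46 - (6*(-½) + 4) = 46 - (-3 + 4) = 46 - 1*1 = 46 - 1 = 45)
(d(12) + l)*L = (-63/8 + 109)*45 = (809/8)*45 = 36405/8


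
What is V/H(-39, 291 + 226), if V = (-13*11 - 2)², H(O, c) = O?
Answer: -21025/39 ≈ -539.10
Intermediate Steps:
V = 21025 (V = (-143 - 2)² = (-145)² = 21025)
V/H(-39, 291 + 226) = 21025/(-39) = 21025*(-1/39) = -21025/39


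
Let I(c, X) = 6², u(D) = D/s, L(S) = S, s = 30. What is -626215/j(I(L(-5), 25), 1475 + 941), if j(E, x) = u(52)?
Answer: -9393225/26 ≈ -3.6128e+5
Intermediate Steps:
u(D) = D/30
I(c, X) = 36
j(E, x) = 26/15 (j(E, x) = (1/30)*52 = 26/15)
-626215/j(I(L(-5), 25), 1475 + 941) = -626215/26/15 = -626215*15/26 = -9393225/26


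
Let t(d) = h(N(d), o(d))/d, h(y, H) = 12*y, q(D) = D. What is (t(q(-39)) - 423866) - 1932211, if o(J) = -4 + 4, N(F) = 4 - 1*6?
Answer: -30628993/13 ≈ -2.3561e+6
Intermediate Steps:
N(F) = -2 (N(F) = 4 - 6 = -2)
o(J) = 0
t(d) = -24/d (t(d) = (12*(-2))/d = -24/d)
(t(q(-39)) - 423866) - 1932211 = (-24/(-39) - 423866) - 1932211 = (-24*(-1/39) - 423866) - 1932211 = (8/13 - 423866) - 1932211 = -5510250/13 - 1932211 = -30628993/13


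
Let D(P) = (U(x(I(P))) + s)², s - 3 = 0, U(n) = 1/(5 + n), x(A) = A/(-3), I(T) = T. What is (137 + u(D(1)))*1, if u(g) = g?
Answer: 28877/196 ≈ 147.33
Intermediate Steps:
x(A) = -A/3 (x(A) = A*(-⅓) = -A/3)
s = 3 (s = 3 + 0 = 3)
D(P) = (3 + 1/(5 - P/3))² (D(P) = (1/(5 - P/3) + 3)² = (3 + 1/(5 - P/3))²)
(137 + u(D(1)))*1 = (137 + 9*(-16 + 1)²/(-15 + 1)²)*1 = (137 + 9*(-15)²/(-14)²)*1 = (137 + 9*225*(1/196))*1 = (137 + 2025/196)*1 = (28877/196)*1 = 28877/196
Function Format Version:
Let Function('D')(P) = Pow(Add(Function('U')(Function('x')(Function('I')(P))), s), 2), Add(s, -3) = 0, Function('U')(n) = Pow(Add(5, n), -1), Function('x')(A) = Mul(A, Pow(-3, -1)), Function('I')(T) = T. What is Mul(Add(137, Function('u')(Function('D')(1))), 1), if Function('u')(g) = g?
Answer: Rational(28877, 196) ≈ 147.33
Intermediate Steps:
Function('x')(A) = Mul(Rational(-1, 3), A) (Function('x')(A) = Mul(A, Rational(-1, 3)) = Mul(Rational(-1, 3), A))
s = 3 (s = Add(3, 0) = 3)
Function('D')(P) = Pow(Add(3, Pow(Add(5, Mul(Rational(-1, 3), P)), -1)), 2) (Function('D')(P) = Pow(Add(Pow(Add(5, Mul(Rational(-1, 3), P)), -1), 3), 2) = Pow(Add(3, Pow(Add(5, Mul(Rational(-1, 3), P)), -1)), 2))
Mul(Add(137, Function('u')(Function('D')(1))), 1) = Mul(Add(137, Mul(9, Pow(Add(-16, 1), 2), Pow(Add(-15, 1), -2))), 1) = Mul(Add(137, Mul(9, Pow(-15, 2), Pow(-14, -2))), 1) = Mul(Add(137, Mul(9, 225, Rational(1, 196))), 1) = Mul(Add(137, Rational(2025, 196)), 1) = Mul(Rational(28877, 196), 1) = Rational(28877, 196)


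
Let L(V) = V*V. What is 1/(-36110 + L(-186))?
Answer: -1/1514 ≈ -0.00066050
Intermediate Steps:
L(V) = V**2
1/(-36110 + L(-186)) = 1/(-36110 + (-186)**2) = 1/(-36110 + 34596) = 1/(-1514) = -1/1514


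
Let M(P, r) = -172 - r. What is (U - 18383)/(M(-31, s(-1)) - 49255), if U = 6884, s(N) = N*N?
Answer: 3833/16476 ≈ 0.23264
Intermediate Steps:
s(N) = N²
(U - 18383)/(M(-31, s(-1)) - 49255) = (6884 - 18383)/((-172 - 1*(-1)²) - 49255) = -11499/((-172 - 1*1) - 49255) = -11499/((-172 - 1) - 49255) = -11499/(-173 - 49255) = -11499/(-49428) = -11499*(-1/49428) = 3833/16476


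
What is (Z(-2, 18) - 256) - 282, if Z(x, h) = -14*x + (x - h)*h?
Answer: -870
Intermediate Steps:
Z(x, h) = -14*x + h*(x - h)
(Z(-2, 18) - 256) - 282 = ((-1*18² - 14*(-2) + 18*(-2)) - 256) - 282 = ((-1*324 + 28 - 36) - 256) - 282 = ((-324 + 28 - 36) - 256) - 282 = (-332 - 256) - 282 = -588 - 282 = -870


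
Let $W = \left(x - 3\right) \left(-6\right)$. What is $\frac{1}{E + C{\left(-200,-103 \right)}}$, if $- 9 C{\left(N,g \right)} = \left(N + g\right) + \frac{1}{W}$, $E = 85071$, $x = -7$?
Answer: $\frac{540}{45956519} \approx 1.175 \cdot 10^{-5}$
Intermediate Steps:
$W = 60$ ($W = \left(-7 - 3\right) \left(-6\right) = \left(-10\right) \left(-6\right) = 60$)
$C{\left(N,g \right)} = - \frac{1}{540} - \frac{N}{9} - \frac{g}{9}$ ($C{\left(N,g \right)} = - \frac{\left(N + g\right) + \frac{1}{60}}{9} = - \frac{\frac{1}{60} + N + g}{9} = - \frac{1}{540} - \frac{N}{9} - \frac{g}{9}$)
$\frac{1}{E + C{\left(-200,-103 \right)}} = \frac{1}{85071 - - \frac{18179}{540}} = \frac{1}{85071 + \left(- \frac{1}{540} + \frac{200}{9} + \frac{103}{9}\right)} = \frac{1}{85071 + \frac{18179}{540}} = \frac{1}{\frac{45956519}{540}} = \frac{540}{45956519}$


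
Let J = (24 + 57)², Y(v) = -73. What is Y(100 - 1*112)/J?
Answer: -73/6561 ≈ -0.011126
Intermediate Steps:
J = 6561 (J = 81² = 6561)
Y(100 - 1*112)/J = -73/6561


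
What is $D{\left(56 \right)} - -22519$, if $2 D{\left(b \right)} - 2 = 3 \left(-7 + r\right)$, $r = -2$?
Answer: $\frac{45013}{2} \approx 22507.0$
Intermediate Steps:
$D{\left(b \right)} = - \frac{25}{2}$ ($D{\left(b \right)} = 1 + \frac{3 \left(-7 - 2\right)}{2} = 1 + \frac{3 \left(-9\right)}{2} = 1 + \frac{1}{2} \left(-27\right) = 1 - \frac{27}{2} = - \frac{25}{2}$)
$D{\left(56 \right)} - -22519 = - \frac{25}{2} - -22519 = - \frac{25}{2} + 22519 = \frac{45013}{2}$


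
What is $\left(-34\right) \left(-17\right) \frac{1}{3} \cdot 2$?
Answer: $\frac{1156}{3} \approx 385.33$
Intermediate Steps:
$\left(-34\right) \left(-17\right) \frac{1}{3} \cdot 2 = 578 \cdot \frac{1}{3} \cdot 2 = 578 \cdot \frac{2}{3} = \frac{1156}{3}$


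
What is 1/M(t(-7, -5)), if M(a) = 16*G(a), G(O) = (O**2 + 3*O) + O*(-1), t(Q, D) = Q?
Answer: 1/560 ≈ 0.0017857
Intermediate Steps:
G(O) = O**2 + 2*O (G(O) = (O**2 + 3*O) - O = O**2 + 2*O)
M(a) = 16*a*(2 + a) (M(a) = 16*(a*(2 + a)) = 16*a*(2 + a))
1/M(t(-7, -5)) = 1/(16*(-7)*(2 - 7)) = 1/(16*(-7)*(-5)) = 1/560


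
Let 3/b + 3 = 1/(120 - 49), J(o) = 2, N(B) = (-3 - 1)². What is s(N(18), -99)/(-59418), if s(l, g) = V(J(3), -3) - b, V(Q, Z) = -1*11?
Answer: 2119/12596616 ≈ 0.00016822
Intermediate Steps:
N(B) = 16 (N(B) = (-4)² = 16)
V(Q, Z) = -11
b = -213/212 (b = 3/(-3 + 1/(120 - 49)) = 3/(-3 + 1/71) = 3/(-212/71) = 3*(-71/212) = -213/212 ≈ -1.0047)
s(l, g) = -2119/212 (s(l, g) = -11 - 1*(-213/212) = -11 + 213/212 = -2119/212)
s(N(18), -99)/(-59418) = -2119/212/(-59418) = -2119/212*(-1/59418) = 2119/12596616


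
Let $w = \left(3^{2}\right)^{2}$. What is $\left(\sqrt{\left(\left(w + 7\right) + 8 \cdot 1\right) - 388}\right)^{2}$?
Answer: $-292$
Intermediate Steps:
$w = 81$ ($w = 9^{2} = 81$)
$\left(\sqrt{\left(\left(w + 7\right) + 8 \cdot 1\right) - 388}\right)^{2} = \left(\sqrt{\left(\left(81 + 7\right) + 8 \cdot 1\right) - 388}\right)^{2} = \left(\sqrt{\left(88 + 8\right) - 388}\right)^{2} = \left(\sqrt{96 - 388}\right)^{2} = \left(\sqrt{-292}\right)^{2} = \left(2 i \sqrt{73}\right)^{2} = -292$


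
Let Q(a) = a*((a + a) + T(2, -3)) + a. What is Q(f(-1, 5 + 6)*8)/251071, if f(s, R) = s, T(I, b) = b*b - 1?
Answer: 56/251071 ≈ 0.00022304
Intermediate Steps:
T(I, b) = -1 + b² (T(I, b) = b² - 1 = -1 + b²)
Q(a) = a + a*(8 + 2*a) (Q(a) = a*((a + a) + (-1 + (-3)²)) + a = a*(2*a + (-1 + 9)) + a = a*(2*a + 8) + a = a*(8 + 2*a) + a = a + a*(8 + 2*a))
Q(f(-1, 5 + 6)*8)/251071 = ((-1*8)*(9 + 2*(-1*8)))/251071 = -8*(9 + 2*(-8))*(1/251071) = -8*(9 - 16)*(1/251071) = -8*(-7)*(1/251071) = 56*(1/251071) = 56/251071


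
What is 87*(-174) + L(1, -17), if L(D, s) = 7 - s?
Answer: -15114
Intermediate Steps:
87*(-174) + L(1, -17) = 87*(-174) + (7 - 1*(-17)) = -15138 + (7 + 17) = -15138 + 24 = -15114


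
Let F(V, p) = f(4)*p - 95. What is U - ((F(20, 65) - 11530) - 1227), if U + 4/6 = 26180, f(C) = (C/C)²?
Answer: 116899/3 ≈ 38966.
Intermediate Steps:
f(C) = 1 (f(C) = 1² = 1)
U = 78538/3 (U = -⅔ + 26180 = 78538/3 ≈ 26179.)
F(V, p) = -95 + p (F(V, p) = 1*p - 95 = p - 95 = -95 + p)
U - ((F(20, 65) - 11530) - 1227) = 78538/3 - (((-95 + 65) - 11530) - 1227) = 78538/3 - ((-30 - 11530) - 1227) = 78538/3 - (-11560 - 1227) = 78538/3 - 1*(-12787) = 78538/3 + 12787 = 116899/3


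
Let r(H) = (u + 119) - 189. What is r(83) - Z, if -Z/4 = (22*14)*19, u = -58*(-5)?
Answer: 23628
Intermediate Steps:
u = 290
Z = -23408 (Z = -4*22*14*19 = -1232*19 = -4*5852 = -23408)
r(H) = 220 (r(H) = (290 + 119) - 189 = 409 - 189 = 220)
r(83) - Z = 220 - 1*(-23408) = 220 + 23408 = 23628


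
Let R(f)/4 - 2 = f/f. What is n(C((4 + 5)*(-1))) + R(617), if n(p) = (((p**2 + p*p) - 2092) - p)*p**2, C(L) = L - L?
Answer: 12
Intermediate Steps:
C(L) = 0
R(f) = 12 (R(f) = 8 + 4*(f/f) = 8 + 4*1 = 8 + 4 = 12)
n(p) = p**2*(-2092 - p + 2*p**2) (n(p) = (((p**2 + p**2) - 2092) - p)*p**2 = ((2*p**2 - 2092) - p)*p**2 = ((-2092 + 2*p**2) - p)*p**2 = (-2092 - p + 2*p**2)*p**2 = p**2*(-2092 - p + 2*p**2))
n(C((4 + 5)*(-1))) + R(617) = 0**2*(-2092 - 1*0 + 2*0**2) + 12 = 0*(-2092 + 0 + 2*0) + 12 = 0*(-2092 + 0 + 0) + 12 = 0*(-2092) + 12 = 0 + 12 = 12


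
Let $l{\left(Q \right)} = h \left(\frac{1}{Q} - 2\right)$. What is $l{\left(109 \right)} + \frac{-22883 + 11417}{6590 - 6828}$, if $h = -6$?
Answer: $\frac{111405}{1853} \approx 60.121$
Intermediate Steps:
$l{\left(Q \right)} = 12 - \frac{6}{Q}$ ($l{\left(Q \right)} = - 6 \left(\frac{1}{Q} - 2\right) = - 6 \left(-2 + \frac{1}{Q}\right) = 12 - \frac{6}{Q}$)
$l{\left(109 \right)} + \frac{-22883 + 11417}{6590 - 6828} = \left(12 - \frac{6}{109}\right) + \frac{-22883 + 11417}{6590 - 6828} = \left(12 - \frac{6}{109}\right) - \frac{11466}{-238} = \left(12 - \frac{6}{109}\right) - - \frac{819}{17} = \frac{1302}{109} + \frac{819}{17} = \frac{111405}{1853}$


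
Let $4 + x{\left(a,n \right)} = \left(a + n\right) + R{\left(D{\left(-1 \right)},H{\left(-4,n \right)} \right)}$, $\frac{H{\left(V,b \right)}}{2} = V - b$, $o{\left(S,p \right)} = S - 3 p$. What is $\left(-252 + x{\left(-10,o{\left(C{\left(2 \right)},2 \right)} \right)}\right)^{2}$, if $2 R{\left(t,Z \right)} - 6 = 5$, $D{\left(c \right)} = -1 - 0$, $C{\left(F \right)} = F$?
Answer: $\frac{279841}{4} \approx 69960.0$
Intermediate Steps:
$H{\left(V,b \right)} = - 2 b + 2 V$ ($H{\left(V,b \right)} = 2 \left(V - b\right) = - 2 b + 2 V$)
$D{\left(c \right)} = -1$ ($D{\left(c \right)} = -1 + 0 = -1$)
$R{\left(t,Z \right)} = \frac{11}{2}$ ($R{\left(t,Z \right)} = 3 + \frac{1}{2} \cdot 5 = 3 + \frac{5}{2} = \frac{11}{2}$)
$x{\left(a,n \right)} = \frac{3}{2} + a + n$ ($x{\left(a,n \right)} = -4 + \left(\left(a + n\right) + \frac{11}{2}\right) = -4 + \left(\frac{11}{2} + a + n\right) = \frac{3}{2} + a + n$)
$\left(-252 + x{\left(-10,o{\left(C{\left(2 \right)},2 \right)} \right)}\right)^{2} = \left(-252 + \left(\frac{3}{2} - 10 + \left(2 - 6\right)\right)\right)^{2} = \left(-252 - \frac{25}{2}\right)^{2} = \left(- \frac{529}{2}\right)^{2} = \frac{279841}{4}$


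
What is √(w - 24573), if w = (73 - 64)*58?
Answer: I*√24051 ≈ 155.08*I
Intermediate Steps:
w = 522 (w = 9*58 = 522)
√(w - 24573) = √(522 - 24573) = √(-24051) = I*√24051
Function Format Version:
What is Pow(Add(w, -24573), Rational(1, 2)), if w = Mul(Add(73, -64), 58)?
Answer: Mul(I, Pow(24051, Rational(1, 2))) ≈ Mul(155.08, I)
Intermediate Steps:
w = 522 (w = Mul(9, 58) = 522)
Pow(Add(w, -24573), Rational(1, 2)) = Pow(Add(522, -24573), Rational(1, 2)) = Pow(-24051, Rational(1, 2)) = Mul(I, Pow(24051, Rational(1, 2)))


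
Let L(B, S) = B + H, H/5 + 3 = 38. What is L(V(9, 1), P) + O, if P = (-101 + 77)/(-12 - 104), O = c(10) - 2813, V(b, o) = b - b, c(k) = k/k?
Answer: -2637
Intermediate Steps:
H = 175 (H = -15 + 5*38 = -15 + 190 = 175)
c(k) = 1
V(b, o) = 0
O = -2812 (O = 1 - 2813 = -2812)
P = 6/29 (P = -24/(-116) = -24*(-1/116) = 6/29 ≈ 0.20690)
L(B, S) = 175 + B (L(B, S) = B + 175 = 175 + B)
L(V(9, 1), P) + O = (175 + 0) - 2812 = 175 - 2812 = -2637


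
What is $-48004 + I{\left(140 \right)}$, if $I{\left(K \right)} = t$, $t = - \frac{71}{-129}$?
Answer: $- \frac{6192445}{129} \approx -48003.0$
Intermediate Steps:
$t = \frac{71}{129}$ ($t = \left(-71\right) \left(- \frac{1}{129}\right) = \frac{71}{129} \approx 0.55039$)
$I{\left(K \right)} = \frac{71}{129}$
$-48004 + I{\left(140 \right)} = -48004 + \frac{71}{129} = - \frac{6192445}{129}$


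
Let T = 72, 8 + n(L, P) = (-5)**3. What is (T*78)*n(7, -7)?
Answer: -746928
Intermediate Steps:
n(L, P) = -133 (n(L, P) = -8 + (-5)**3 = -8 - 125 = -133)
(T*78)*n(7, -7) = (72*78)*(-133) = 5616*(-133) = -746928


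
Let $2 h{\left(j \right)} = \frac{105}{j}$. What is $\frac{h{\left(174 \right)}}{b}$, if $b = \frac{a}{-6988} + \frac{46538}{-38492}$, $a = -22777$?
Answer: $\frac{117679667}{799710873} \approx 0.14715$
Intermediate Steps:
$h{\left(j \right)} = \frac{105}{2 j}$ ($h{\left(j \right)} = \frac{105 \frac{1}{j}}{2} = \frac{105}{2 j}$)
$b = \frac{137881185}{67245524}$ ($b = - \frac{22777}{-6988} + \frac{46538}{-38492} = \left(-22777\right) \left(- \frac{1}{6988}\right) + 46538 \left(- \frac{1}{38492}\right) = \frac{22777}{6988} - \frac{23269}{19246} = \frac{137881185}{67245524} \approx 2.0504$)
$\frac{h{\left(174 \right)}}{b} = \frac{\frac{105}{2} \cdot \frac{1}{174}}{\frac{137881185}{67245524}} = \frac{105}{2} \cdot \frac{1}{174} \cdot \frac{67245524}{137881185} = \frac{35}{116} \cdot \frac{67245524}{137881185} = \frac{117679667}{799710873}$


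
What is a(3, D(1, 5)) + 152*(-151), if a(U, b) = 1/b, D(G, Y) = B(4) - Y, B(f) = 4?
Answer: -22953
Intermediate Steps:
D(G, Y) = 4 - Y
a(3, D(1, 5)) + 152*(-151) = 1/(4 - 1*5) + 152*(-151) = 1/(4 - 5) - 22952 = 1/(-1) - 22952 = -1 - 22952 = -22953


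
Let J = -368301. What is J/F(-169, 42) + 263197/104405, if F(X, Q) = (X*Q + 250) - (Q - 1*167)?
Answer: 13407313112/233971605 ≈ 57.303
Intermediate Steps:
F(X, Q) = 417 - Q + Q*X (F(X, Q) = (Q*X + 250) - (Q - 167) = (250 + Q*X) - (-167 + Q) = (250 + Q*X) + (167 - Q) = 417 - Q + Q*X)
J/F(-169, 42) + 263197/104405 = -368301/(417 - 1*42 + 42*(-169)) + 263197/104405 = -368301/(417 - 42 - 7098) + 263197*(1/104405) = -368301/(-6723) + 263197/104405 = -368301*(-1/6723) + 263197/104405 = 122767/2241 + 263197/104405 = 13407313112/233971605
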